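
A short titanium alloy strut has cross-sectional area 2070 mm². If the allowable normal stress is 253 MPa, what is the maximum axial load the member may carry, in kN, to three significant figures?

P_max = σ_allow · A = 253 · 2070 = 523700 N = 523.7 kN.

524 kN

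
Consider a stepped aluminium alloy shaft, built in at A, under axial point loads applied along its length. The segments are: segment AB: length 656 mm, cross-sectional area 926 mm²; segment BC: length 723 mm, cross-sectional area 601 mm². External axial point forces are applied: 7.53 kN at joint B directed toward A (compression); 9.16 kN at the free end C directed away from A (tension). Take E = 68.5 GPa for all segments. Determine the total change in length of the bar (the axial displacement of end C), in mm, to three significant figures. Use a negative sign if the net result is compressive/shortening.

Internal axial forces (sectioning from the free end, tension +): N_BC = 9.16 kN, N_AB = 1.63 kN.
δ_AB = 1630·656/(926·68500) = 0.01686 mm
δ_BC = 9160·723/(601·68500) = 0.1609 mm
δ = Σδ_i = 0.1777 mm.

0.178 mm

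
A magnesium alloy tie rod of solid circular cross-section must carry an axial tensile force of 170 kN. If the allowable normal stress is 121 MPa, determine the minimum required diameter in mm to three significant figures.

42.3 mm

Required area A ≥ P/σ_allow = 170000/121 = 1405 mm².
For a solid circular section, d ≥ √(4A/π) = 42.29 mm.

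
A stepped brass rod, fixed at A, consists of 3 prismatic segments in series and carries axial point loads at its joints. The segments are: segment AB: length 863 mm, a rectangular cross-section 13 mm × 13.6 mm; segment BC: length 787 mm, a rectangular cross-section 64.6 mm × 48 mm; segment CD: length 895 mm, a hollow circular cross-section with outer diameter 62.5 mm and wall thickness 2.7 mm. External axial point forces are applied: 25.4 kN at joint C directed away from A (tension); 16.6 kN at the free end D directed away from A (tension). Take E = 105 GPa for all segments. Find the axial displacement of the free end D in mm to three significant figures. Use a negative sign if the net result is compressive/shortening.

Internal axial forces (sectioning from the free end, tension +): N_CD = 16.6 kN, N_BC = 42 kN, N_AB = 42 kN.
A_AB = 176.8 mm².
A_BC = 3101 mm².
A_CD = 507.2 mm².
δ_AB = 42000·863/(176.8·105000) = 1.952 mm
δ_BC = 42000·787/(3101·105000) = 0.1015 mm
δ_CD = 16600·895/(507.2·105000) = 0.279 mm
δ = Σδ_i = 2.333 mm.

2.33 mm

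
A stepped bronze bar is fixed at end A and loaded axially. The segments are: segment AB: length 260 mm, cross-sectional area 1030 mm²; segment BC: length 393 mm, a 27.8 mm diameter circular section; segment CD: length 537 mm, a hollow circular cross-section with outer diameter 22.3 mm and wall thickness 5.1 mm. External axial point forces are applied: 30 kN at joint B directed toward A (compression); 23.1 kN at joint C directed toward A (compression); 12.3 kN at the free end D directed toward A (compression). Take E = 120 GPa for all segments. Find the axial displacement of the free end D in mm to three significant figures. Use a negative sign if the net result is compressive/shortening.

Internal axial forces (sectioning from the free end, tension +): N_CD = -12.3 kN, N_BC = -35.4 kN, N_AB = -65.4 kN.
A_BC = 607 mm².
A_CD = 275.6 mm².
δ_AB = -65400·260/(1030·120000) = -0.1376 mm
δ_BC = -35400·393/(607·120000) = -0.191 mm
δ_CD = -12300·537/(275.6·120000) = -0.1997 mm
δ = Σδ_i = -0.5283 mm.

-0.528 mm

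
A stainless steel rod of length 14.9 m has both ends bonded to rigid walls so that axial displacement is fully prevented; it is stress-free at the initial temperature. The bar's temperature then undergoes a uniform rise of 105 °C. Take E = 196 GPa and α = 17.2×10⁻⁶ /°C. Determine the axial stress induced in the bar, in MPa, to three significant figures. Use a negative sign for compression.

Free thermal expansion αLΔT = 17.2e-6 · 14900 · 105 = 26.91 mm.
The walls impose strain ε = −(26.91)/14900 = -1.8060e-03; σ = Eε = 196000 · -1.8060e-03 = -354 MPa.

-354 MPa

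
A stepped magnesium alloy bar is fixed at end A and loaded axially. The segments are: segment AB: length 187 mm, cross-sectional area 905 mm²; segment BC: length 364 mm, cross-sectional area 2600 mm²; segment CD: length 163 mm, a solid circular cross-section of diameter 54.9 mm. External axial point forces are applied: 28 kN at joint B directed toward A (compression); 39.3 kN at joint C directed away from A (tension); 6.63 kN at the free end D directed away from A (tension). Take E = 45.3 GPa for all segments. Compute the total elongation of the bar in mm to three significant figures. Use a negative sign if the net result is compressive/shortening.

0.234 mm

Internal axial forces (sectioning from the free end, tension +): N_CD = 6.63 kN, N_BC = 45.93 kN, N_AB = 17.93 kN.
A_CD = 2367 mm².
δ_AB = 17930·187/(905·45300) = 0.08179 mm
δ_BC = 45930·364/(2600·45300) = 0.1419 mm
δ_CD = 6630·163/(2367·45300) = 0.01008 mm
δ = Σδ_i = 0.2338 mm.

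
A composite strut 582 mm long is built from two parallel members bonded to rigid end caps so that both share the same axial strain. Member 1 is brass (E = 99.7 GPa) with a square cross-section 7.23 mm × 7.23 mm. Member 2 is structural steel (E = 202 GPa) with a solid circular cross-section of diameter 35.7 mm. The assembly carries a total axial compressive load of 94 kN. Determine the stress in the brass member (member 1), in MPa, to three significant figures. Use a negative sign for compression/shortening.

A_1 = 52.27 mm².
A_2 = 1001 mm².
Equal strain + equilibrium ⇒ each member carries load in proportion to AE: A₁E₁ = 5212000 N, A₂E₂ = 202200000 N, ΣAE = 207400000 N.
σ₁ = P·E₁/ΣAE = -94000·99700/207400000 = -45.18 MPa.

-45.2 MPa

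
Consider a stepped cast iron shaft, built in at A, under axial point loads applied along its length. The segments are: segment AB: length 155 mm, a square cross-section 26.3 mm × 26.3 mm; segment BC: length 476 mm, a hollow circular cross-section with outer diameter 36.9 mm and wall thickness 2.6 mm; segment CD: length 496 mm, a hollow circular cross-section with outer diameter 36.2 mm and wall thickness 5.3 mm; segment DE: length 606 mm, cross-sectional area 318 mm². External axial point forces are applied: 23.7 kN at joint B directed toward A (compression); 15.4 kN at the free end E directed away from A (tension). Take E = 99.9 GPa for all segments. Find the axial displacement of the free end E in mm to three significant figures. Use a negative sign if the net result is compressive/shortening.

0.686 mm

Internal axial forces (sectioning from the free end, tension +): N_DE = 15.4 kN, N_CD = 15.4 kN, N_BC = 15.4 kN, N_AB = -8.3 kN.
A_AB = 691.7 mm².
A_BC = 280.2 mm².
A_CD = 514.5 mm².
δ_AB = -8300·155/(691.7·99900) = -0.01862 mm
δ_BC = 15400·476/(280.2·99900) = 0.2619 mm
δ_CD = 15400·496/(514.5·99900) = 0.1486 mm
δ_DE = 15400·606/(318·99900) = 0.2938 mm
δ = Σδ_i = 0.6857 mm.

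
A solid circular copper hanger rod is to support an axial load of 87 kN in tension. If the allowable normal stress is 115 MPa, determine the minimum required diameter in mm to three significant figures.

Required area A ≥ P/σ_allow = 87000/115 = 756.5 mm².
For a solid circular section, d ≥ √(4A/π) = 31.04 mm.

31.0 mm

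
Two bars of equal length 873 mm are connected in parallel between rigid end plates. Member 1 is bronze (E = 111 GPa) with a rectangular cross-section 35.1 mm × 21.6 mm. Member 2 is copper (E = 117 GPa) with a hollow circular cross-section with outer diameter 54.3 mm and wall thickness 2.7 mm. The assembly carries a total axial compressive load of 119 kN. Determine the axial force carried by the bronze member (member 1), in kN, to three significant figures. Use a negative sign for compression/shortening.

A_1 = 758.2 mm².
A_2 = 437.7 mm².
Equal strain + equilibrium ⇒ each member carries load in proportion to AE: A₁E₁ = 84160000 N, A₂E₂ = 51210000 N, ΣAE = 135400000 N.
F₁ = P·A₁E₁/ΣAE = -119000·84160000/135400000 = -73980 N.

-74.0 kN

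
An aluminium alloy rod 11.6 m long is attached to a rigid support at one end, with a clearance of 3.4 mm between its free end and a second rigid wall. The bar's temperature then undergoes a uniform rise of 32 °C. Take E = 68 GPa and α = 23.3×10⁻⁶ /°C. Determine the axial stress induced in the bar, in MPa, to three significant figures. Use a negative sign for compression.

Free thermal expansion αLΔT = 23.3e-6 · 11600 · 32 = 8.649 mm.
The walls engage after the gap closes; constrained expansion = 8.649 − 3.4 = 5.249 mm.
The walls impose strain ε = −(5.249)/11600 = -4.5250e-04; σ = Eε = 68000 · -4.5250e-04 = -30.77 MPa.

-30.8 MPa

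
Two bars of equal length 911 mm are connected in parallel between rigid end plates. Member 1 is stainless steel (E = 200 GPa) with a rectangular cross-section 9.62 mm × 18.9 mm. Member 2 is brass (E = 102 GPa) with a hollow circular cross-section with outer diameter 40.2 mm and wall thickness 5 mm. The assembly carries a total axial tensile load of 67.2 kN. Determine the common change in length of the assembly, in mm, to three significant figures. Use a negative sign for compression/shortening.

A_1 = 181.8 mm².
A_2 = 552.9 mm².
Equal strain + equilibrium ⇒ each member carries load in proportion to AE: A₁E₁ = 36360000 N, A₂E₂ = 56400000 N, ΣAE = 92760000 N.
δ = PL/ΣAE = 67200·911/92760000 = 0.66 mm.

0.660 mm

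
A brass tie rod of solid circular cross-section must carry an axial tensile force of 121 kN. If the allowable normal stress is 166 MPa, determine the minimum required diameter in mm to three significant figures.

Required area A ≥ P/σ_allow = 121000/166 = 728.9 mm².
For a solid circular section, d ≥ √(4A/π) = 30.46 mm.

30.5 mm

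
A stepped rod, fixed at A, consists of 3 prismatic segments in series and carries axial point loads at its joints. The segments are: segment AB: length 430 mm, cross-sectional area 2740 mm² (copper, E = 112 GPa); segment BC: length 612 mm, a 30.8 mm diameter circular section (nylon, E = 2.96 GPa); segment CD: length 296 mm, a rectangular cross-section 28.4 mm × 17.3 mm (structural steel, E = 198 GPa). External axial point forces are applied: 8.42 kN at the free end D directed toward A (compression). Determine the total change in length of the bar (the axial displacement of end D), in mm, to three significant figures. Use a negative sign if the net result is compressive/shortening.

Internal axial forces (sectioning from the free end, tension +): N_CD = -8.42 kN, N_BC = -8.42 kN, N_AB = -8.42 kN.
A_BC = 745.1 mm².
A_CD = 491.3 mm².
δ_AB = -8420·430/(2740·112000) = -0.0118 mm
δ_BC = -8420·612/(745.1·2960) = -2.337 mm
δ_CD = -8420·296/(491.3·198000) = -0.02562 mm
δ = Σδ_i = -2.374 mm.

-2.37 mm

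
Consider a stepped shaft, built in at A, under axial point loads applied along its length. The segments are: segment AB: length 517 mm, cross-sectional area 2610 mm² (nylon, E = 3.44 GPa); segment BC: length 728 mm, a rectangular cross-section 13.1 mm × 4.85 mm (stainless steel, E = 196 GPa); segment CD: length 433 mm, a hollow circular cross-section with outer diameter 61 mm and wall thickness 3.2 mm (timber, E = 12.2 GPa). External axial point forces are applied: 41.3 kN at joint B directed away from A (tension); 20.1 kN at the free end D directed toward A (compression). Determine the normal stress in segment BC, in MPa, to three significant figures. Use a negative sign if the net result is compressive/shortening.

-316 MPa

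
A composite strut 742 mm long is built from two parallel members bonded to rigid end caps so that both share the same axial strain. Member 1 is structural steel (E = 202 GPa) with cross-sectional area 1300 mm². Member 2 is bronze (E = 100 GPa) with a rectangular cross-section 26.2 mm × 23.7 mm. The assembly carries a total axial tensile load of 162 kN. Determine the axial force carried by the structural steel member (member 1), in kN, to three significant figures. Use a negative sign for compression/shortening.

131 kN

A_2 = 620.9 mm².
Equal strain + equilibrium ⇒ each member carries load in proportion to AE: A₁E₁ = 262600000 N, A₂E₂ = 62090000 N, ΣAE = 324700000 N.
F₁ = P·A₁E₁/ΣAE = 162000·262600000/324700000 = 131000 N.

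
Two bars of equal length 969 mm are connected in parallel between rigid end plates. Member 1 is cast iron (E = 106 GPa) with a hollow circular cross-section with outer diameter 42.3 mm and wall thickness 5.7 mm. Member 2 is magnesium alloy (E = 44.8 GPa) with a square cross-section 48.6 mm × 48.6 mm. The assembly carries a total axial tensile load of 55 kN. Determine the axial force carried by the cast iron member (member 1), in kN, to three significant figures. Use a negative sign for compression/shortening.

21.8 kN

A_1 = 655.4 mm².
A_2 = 2362 mm².
Equal strain + equilibrium ⇒ each member carries load in proportion to AE: A₁E₁ = 69470000 N, A₂E₂ = 105800000 N, ΣAE = 175300000 N.
F₁ = P·A₁E₁/ΣAE = 55000·69470000/175300000 = 21800 N.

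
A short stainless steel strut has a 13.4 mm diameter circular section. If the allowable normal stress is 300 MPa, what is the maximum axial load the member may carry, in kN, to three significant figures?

A = 141 mm².
P_max = σ_allow · A = 300 · 141 = 42310 N = 42.31 kN.

42.3 kN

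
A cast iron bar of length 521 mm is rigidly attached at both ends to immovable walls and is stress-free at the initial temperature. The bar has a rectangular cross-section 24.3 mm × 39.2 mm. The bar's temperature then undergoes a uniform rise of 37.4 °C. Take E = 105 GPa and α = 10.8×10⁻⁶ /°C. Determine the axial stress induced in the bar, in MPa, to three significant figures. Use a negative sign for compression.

Free thermal expansion αLΔT = 10.8e-6 · 521 · 37.4 = 0.2104 mm.
The walls impose strain ε = −(0.2104)/521 = -4.0392e-04; σ = Eε = 105000 · -4.0392e-04 = -42.41 MPa.

-42.4 MPa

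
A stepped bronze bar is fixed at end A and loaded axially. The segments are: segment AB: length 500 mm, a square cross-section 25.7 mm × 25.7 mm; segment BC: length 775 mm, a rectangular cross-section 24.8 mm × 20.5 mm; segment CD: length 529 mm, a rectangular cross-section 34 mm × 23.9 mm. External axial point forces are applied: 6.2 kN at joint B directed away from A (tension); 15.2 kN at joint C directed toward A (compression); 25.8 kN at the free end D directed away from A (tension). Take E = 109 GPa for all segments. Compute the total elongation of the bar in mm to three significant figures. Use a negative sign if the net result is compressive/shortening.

0.419 mm

Internal axial forces (sectioning from the free end, tension +): N_CD = 25.8 kN, N_BC = 10.6 kN, N_AB = 16.8 kN.
A_AB = 660.5 mm².
A_BC = 508.4 mm².
A_CD = 812.6 mm².
δ_AB = 16800·500/(660.5·109000) = 0.1167 mm
δ_BC = 10600·775/(508.4·109000) = 0.1482 mm
δ_CD = 25800·529/(812.6·109000) = 0.1541 mm
δ = Σδ_i = 0.419 mm.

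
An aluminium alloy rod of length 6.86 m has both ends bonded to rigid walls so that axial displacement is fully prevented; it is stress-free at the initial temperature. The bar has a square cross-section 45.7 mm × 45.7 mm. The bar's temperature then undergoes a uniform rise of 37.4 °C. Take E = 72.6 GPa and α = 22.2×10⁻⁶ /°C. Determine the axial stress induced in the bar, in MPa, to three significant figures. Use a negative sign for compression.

-60.3 MPa

Free thermal expansion αLΔT = 22.2e-6 · 6860 · 37.4 = 5.696 mm.
The walls impose strain ε = −(5.696)/6860 = -8.3028e-04; σ = Eε = 72600 · -8.3028e-04 = -60.28 MPa.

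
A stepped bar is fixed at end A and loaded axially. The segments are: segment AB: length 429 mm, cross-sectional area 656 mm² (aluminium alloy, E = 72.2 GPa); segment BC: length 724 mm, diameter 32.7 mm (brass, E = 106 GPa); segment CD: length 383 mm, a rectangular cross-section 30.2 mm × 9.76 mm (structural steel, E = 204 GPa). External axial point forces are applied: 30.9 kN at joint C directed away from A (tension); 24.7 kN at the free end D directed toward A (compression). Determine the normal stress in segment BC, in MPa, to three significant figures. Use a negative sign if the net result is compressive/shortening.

7.38 MPa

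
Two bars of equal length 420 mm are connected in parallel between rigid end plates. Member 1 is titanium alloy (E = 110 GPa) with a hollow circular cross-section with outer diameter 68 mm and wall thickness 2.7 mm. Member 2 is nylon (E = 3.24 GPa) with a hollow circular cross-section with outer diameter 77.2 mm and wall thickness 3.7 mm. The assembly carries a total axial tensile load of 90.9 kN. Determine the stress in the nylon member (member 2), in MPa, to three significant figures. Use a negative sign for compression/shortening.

A_1 = 553.9 mm².
A_2 = 854.4 mm².
Equal strain + equilibrium ⇒ each member carries load in proportion to AE: A₁E₁ = 60930000 N, A₂E₂ = 2768000 N, ΣAE = 63700000 N.
σ₂ = P·E₂/ΣAE = 90900·3240/63700000 = 4.624 MPa.

4.62 MPa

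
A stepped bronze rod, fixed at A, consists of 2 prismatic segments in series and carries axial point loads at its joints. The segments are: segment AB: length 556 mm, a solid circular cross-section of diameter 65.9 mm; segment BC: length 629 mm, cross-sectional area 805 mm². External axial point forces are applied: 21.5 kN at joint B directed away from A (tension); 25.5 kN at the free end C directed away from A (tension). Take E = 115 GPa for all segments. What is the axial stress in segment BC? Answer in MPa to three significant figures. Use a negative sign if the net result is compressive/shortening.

31.7 MPa

Internal axial forces (sectioning from the free end, tension +): N_BC = 25.5 kN, N_AB = 47 kN.
σ_BC = N_BC/A_BC = 25500/805 = 31.68 MPa.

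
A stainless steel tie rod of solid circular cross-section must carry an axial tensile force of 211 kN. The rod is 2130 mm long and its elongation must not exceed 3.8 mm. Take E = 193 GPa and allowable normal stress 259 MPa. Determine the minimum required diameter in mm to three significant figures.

32.2 mm

Required area A ≥ P/σ_allow = 211000/259 = 814.7 mm².
For a solid circular section, d ≥ √(4A/π) = 32.21 mm.
Elongation limit: A ≥ PL/(Eδ_allow) = 211000·2130/(193000·3.8) = 612.8 mm² ⇒ d ≥ 27.93 mm.
The stress limit governs.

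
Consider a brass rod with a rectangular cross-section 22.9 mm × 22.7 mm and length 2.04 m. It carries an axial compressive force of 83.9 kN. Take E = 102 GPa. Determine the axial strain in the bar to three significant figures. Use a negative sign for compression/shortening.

A = 519.8 mm².
σ = N/A = -161.4 MPa; ε = σ/E = -161.4/102000 = -1.582e-03.

-0.00158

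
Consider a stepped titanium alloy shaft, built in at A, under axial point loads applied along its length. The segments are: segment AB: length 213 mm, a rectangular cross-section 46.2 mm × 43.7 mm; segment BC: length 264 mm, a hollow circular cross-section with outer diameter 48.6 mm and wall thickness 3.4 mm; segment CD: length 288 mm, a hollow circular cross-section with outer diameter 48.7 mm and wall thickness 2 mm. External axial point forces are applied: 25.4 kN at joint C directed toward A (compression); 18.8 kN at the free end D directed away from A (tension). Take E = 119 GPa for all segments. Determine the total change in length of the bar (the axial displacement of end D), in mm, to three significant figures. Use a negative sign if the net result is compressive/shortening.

0.119 mm

Internal axial forces (sectioning from the free end, tension +): N_CD = 18.8 kN, N_BC = -6.6 kN, N_AB = -6.6 kN.
A_AB = 2019 mm².
A_BC = 482.8 mm².
A_CD = 293.4 mm².
δ_AB = -6600·213/(2019·119000) = -0.005851 mm
δ_BC = -6600·264/(482.8·119000) = -0.03033 mm
δ_CD = 18800·288/(293.4·119000) = 0.1551 mm
δ = Σδ_i = 0.1189 mm.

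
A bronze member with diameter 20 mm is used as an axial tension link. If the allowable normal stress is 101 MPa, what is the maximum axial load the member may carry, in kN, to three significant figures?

A = 314.2 mm².
P_max = σ_allow · A = 101 · 314.2 = 31730 N = 31.73 kN.

31.7 kN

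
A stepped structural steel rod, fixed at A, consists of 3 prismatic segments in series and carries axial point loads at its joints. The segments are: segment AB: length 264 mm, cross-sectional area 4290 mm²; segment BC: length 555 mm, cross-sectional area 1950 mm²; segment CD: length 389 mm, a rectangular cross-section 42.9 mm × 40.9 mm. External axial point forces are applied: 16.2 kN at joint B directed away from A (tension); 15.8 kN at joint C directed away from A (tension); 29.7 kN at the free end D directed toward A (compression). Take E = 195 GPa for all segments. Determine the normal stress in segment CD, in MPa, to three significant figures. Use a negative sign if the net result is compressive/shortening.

-16.9 MPa

Internal axial forces (sectioning from the free end, tension +): N_CD = -29.7 kN, N_BC = -13.9 kN, N_AB = 2.3 kN.
A_CD = 1755 mm².
σ_CD = N_CD/A_CD = -29700/1755 = -16.93 MPa.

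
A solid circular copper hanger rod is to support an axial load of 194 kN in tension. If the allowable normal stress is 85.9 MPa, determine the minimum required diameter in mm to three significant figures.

Required area A ≥ P/σ_allow = 194000/85.9 = 2258 mm².
For a solid circular section, d ≥ √(4A/π) = 53.62 mm.

53.6 mm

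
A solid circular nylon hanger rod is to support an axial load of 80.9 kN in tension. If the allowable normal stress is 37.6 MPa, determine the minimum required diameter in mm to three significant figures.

52.3 mm

Required area A ≥ P/σ_allow = 80900/37.6 = 2152 mm².
For a solid circular section, d ≥ √(4A/π) = 52.34 mm.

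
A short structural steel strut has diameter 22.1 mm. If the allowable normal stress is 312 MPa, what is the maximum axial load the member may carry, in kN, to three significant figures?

A = 383.6 mm².
P_max = σ_allow · A = 312 · 383.6 = 119700 N = 119.7 kN.

120 kN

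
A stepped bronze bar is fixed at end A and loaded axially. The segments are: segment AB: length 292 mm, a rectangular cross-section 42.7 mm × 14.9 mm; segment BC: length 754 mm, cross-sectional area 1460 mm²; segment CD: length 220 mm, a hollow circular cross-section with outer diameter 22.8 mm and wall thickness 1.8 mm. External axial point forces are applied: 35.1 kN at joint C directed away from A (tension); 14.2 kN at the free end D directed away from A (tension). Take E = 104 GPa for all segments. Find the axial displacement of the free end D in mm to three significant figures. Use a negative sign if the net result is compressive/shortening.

Internal axial forces (sectioning from the free end, tension +): N_CD = 14.2 kN, N_BC = 49.3 kN, N_AB = 49.3 kN.
A_AB = 636.2 mm².
A_CD = 118.8 mm².
δ_AB = 49300·292/(636.2·104000) = 0.2176 mm
δ_BC = 49300·754/(1460·104000) = 0.2448 mm
δ_CD = 14200·220/(118.8·104000) = 0.253 mm
δ = Σδ_i = 0.7153 mm.

0.715 mm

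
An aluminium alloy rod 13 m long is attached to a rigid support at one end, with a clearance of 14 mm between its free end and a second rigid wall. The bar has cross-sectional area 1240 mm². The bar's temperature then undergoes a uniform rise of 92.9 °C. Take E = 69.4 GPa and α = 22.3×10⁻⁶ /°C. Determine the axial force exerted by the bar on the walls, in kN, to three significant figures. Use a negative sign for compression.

Free thermal expansion αLΔT = 22.3e-6 · 13000 · 92.9 = 26.93 mm.
The walls engage after the gap closes; constrained expansion = 26.93 − 14 = 12.93 mm.
The walls impose strain ε = −(12.93)/13000 = -9.9475e-04; σ = Eε = 69400 · -9.9475e-04 = -69.04 MPa.
Wall reaction R = σ·A = -69.04·1240 = -85600 N = -85.6 kN.

-85.6 kN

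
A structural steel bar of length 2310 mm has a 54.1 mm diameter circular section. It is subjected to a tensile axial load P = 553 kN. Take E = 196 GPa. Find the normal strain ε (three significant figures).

0.00123

A = 2299 mm².
σ = N/A = 240.6 MPa; ε = σ/E = 240.6/196000 = 1.227e-03.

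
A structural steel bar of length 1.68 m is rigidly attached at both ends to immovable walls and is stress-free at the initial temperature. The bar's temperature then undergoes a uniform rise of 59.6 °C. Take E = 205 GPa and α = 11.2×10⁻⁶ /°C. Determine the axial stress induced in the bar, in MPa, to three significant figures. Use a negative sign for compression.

Free thermal expansion αLΔT = 11.2e-6 · 1680 · 59.6 = 1.121 mm.
The walls impose strain ε = −(1.121)/1680 = -6.6752e-04; σ = Eε = 205000 · -6.6752e-04 = -136.8 MPa.

-137 MPa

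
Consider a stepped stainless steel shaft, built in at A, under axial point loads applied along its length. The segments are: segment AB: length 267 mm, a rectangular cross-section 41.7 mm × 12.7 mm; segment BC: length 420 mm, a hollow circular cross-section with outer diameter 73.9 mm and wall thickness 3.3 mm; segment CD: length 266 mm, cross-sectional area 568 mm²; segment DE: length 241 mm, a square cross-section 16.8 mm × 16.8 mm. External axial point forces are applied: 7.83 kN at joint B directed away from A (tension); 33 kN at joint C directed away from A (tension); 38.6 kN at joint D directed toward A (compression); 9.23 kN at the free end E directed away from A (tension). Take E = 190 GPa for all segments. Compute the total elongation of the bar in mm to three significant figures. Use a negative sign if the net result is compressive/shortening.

Internal axial forces (sectioning from the free end, tension +): N_DE = 9.23 kN, N_CD = -29.37 kN, N_BC = 3.63 kN, N_AB = 11.46 kN.
A_AB = 529.6 mm².
A_BC = 731.9 mm².
A_DE = 282.2 mm².
δ_AB = 11460·267/(529.6·190000) = 0.03041 mm
δ_BC = 3630·420/(731.9·190000) = 0.01096 mm
δ_CD = -29370·266/(568·190000) = -0.07239 mm
δ_DE = 9230·241/(282.2·190000) = 0.04148 mm
δ = Σδ_i = 0.01046 mm.

0.0105 mm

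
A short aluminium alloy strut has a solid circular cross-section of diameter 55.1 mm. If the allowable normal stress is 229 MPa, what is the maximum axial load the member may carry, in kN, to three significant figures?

546 kN

A = 2384 mm².
P_max = σ_allow · A = 229 · 2384 = 546000 N = 546 kN.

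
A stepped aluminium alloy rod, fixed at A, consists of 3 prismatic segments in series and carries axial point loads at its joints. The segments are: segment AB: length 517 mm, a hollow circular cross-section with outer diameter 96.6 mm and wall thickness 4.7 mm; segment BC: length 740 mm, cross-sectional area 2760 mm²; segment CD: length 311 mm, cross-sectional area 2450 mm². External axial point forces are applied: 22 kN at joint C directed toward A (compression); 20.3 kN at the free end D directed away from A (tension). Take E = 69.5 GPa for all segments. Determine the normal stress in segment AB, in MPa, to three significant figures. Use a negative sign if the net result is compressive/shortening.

Internal axial forces (sectioning from the free end, tension +): N_CD = 20.3 kN, N_BC = -1.7 kN, N_AB = -1.7 kN.
A_AB = 1357 mm².
σ_AB = N_AB/A_AB = -1700/1357 = -1.253 MPa.

-1.25 MPa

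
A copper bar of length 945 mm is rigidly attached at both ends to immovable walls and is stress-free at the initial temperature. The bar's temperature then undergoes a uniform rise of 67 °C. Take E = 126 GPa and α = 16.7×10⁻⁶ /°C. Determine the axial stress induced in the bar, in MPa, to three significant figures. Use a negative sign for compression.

-141 MPa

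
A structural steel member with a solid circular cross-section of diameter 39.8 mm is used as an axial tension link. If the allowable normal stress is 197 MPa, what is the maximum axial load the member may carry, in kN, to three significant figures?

245 kN

A = 1244 mm².
P_max = σ_allow · A = 197 · 1244 = 245100 N = 245.1 kN.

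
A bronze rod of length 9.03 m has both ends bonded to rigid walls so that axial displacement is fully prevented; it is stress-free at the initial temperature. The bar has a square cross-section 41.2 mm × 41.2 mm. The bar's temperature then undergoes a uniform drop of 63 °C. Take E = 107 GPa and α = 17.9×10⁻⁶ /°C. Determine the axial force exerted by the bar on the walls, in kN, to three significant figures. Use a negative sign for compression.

Free thermal expansion αLΔT = 17.9e-6 · 9030 · -63 = -10.18 mm.
The walls impose strain ε = −(-10.18)/9030 = 1.1277e-03; σ = Eε = 107000 · 1.1277e-03 = 120.7 MPa.
Wall reaction R = σ·A = 120.7·1697 = 204800 N = 204.8 kN.

205 kN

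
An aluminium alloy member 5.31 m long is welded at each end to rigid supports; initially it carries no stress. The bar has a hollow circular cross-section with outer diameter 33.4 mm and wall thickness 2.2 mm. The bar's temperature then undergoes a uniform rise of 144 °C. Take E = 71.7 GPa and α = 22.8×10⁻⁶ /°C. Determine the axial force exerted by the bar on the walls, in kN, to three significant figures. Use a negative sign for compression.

-50.8 kN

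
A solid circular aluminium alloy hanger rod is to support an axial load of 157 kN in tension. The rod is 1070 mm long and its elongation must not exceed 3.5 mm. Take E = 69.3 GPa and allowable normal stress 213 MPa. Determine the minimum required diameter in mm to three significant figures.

Required area A ≥ P/σ_allow = 157000/213 = 737.1 mm².
For a solid circular section, d ≥ √(4A/π) = 30.63 mm.
Elongation limit: A ≥ PL/(Eδ_allow) = 157000·1070/(69300·3.5) = 692.6 mm² ⇒ d ≥ 29.7 mm.
The stress limit governs.

30.6 mm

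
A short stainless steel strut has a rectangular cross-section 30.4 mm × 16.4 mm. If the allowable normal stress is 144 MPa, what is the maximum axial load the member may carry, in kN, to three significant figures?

71.8 kN

A = 498.6 mm².
P_max = σ_allow · A = 144 · 498.6 = 71790 N = 71.79 kN.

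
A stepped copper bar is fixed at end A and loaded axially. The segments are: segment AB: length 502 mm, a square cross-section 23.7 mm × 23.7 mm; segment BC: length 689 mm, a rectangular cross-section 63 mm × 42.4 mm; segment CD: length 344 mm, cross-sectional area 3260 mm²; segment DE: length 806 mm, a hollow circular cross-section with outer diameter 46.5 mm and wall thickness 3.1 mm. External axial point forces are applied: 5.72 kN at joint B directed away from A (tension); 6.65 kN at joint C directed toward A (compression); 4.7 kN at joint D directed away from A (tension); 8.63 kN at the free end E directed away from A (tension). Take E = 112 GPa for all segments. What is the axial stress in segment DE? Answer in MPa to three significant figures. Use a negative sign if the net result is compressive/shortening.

20.4 MPa

Internal axial forces (sectioning from the free end, tension +): N_DE = 8.63 kN, N_CD = 13.33 kN, N_BC = 6.68 kN, N_AB = 12.4 kN.
A_DE = 422.7 mm².
σ_DE = N_DE/A_DE = 8630/422.7 = 20.42 MPa.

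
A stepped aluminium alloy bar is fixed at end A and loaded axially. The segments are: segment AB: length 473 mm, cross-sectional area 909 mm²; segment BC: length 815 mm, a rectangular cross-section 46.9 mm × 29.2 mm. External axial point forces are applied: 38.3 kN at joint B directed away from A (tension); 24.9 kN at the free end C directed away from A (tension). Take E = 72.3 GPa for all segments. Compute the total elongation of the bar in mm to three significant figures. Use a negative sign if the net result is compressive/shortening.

Internal axial forces (sectioning from the free end, tension +): N_BC = 24.9 kN, N_AB = 63.2 kN.
A_BC = 1369 mm².
δ_AB = 63200·473/(909·72300) = 0.4549 mm
δ_BC = 24900·815/(1369·72300) = 0.205 mm
δ = Σδ_i = 0.6598 mm.

0.660 mm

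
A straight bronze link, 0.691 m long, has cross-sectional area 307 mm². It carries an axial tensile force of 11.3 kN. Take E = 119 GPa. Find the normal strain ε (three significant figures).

3.09e-04

σ = N/A = 36.81 MPa; ε = σ/E = 36.81/119000 = 3.093e-04.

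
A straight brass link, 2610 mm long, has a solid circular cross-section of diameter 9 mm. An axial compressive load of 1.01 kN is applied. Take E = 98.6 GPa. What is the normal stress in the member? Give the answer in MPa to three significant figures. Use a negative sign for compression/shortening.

A = 63.62 mm².
σ = N/A = -1010/63.62 = -15.88 MPa.

-15.9 MPa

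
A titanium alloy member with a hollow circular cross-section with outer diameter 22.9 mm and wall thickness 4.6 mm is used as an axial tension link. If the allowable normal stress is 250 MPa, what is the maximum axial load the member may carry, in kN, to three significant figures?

A = 264.5 mm².
P_max = σ_allow · A = 250 · 264.5 = 66110 N = 66.11 kN.

66.1 kN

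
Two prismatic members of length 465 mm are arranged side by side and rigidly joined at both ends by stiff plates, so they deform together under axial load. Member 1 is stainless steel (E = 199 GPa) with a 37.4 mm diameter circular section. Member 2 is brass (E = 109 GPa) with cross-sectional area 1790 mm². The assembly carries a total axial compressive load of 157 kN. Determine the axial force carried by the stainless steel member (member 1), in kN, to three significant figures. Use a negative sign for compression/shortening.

-83.0 kN

A_1 = 1099 mm².
Equal strain + equilibrium ⇒ each member carries load in proportion to AE: A₁E₁ = 218600000 N, A₂E₂ = 195100000 N, ΣAE = 413700000 N.
F₁ = P·A₁E₁/ΣAE = -157000·218600000/413700000 = -82960 N.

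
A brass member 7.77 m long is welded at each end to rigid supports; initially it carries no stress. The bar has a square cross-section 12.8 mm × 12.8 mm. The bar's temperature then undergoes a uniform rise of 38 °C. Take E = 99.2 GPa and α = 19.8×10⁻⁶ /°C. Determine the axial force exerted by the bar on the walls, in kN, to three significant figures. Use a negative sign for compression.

-12.2 kN

Free thermal expansion αLΔT = 19.8e-6 · 7770 · 38 = 5.846 mm.
The walls impose strain ε = −(5.846)/7770 = -7.5240e-04; σ = Eε = 99200 · -7.5240e-04 = -74.64 MPa.
Wall reaction R = σ·A = -74.64·163.8 = -12230 N = -12.23 kN.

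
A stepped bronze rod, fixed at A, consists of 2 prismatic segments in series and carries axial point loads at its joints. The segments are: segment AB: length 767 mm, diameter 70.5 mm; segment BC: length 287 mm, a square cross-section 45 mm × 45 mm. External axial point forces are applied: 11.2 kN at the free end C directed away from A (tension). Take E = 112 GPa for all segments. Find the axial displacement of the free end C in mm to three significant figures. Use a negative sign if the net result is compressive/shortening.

Internal axial forces (sectioning from the free end, tension +): N_BC = 11.2 kN, N_AB = 11.2 kN.
A_AB = 3904 mm².
A_BC = 2025 mm².
δ_AB = 11200·767/(3904·112000) = 0.01965 mm
δ_BC = 11200·287/(2025·112000) = 0.01417 mm
δ = Σδ_i = 0.03382 mm.

0.0338 mm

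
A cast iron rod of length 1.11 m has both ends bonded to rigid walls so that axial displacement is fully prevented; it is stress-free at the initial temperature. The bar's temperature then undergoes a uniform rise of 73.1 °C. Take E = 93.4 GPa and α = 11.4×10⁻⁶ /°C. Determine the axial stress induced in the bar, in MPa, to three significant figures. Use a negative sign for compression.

Free thermal expansion αLΔT = 11.4e-6 · 1110 · 73.1 = 0.925 mm.
The walls impose strain ε = −(0.925)/1110 = -8.3334e-04; σ = Eε = 93400 · -8.3334e-04 = -77.83 MPa.

-77.8 MPa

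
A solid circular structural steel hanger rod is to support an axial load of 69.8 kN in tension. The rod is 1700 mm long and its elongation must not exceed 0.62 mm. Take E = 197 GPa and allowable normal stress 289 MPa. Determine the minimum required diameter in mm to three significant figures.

Required area A ≥ P/σ_allow = 69800/289 = 241.5 mm².
For a solid circular section, d ≥ √(4A/π) = 17.54 mm.
Elongation limit: A ≥ PL/(Eδ_allow) = 69800·1700/(197000·0.62) = 971.5 mm² ⇒ d ≥ 35.17 mm.
The elongation limit governs.

35.2 mm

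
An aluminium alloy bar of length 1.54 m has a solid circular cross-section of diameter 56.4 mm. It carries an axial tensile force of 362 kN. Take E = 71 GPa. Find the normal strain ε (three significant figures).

0.00204

A = 2498 mm².
σ = N/A = 144.9 MPa; ε = σ/E = 144.9/71000 = 2.041e-03.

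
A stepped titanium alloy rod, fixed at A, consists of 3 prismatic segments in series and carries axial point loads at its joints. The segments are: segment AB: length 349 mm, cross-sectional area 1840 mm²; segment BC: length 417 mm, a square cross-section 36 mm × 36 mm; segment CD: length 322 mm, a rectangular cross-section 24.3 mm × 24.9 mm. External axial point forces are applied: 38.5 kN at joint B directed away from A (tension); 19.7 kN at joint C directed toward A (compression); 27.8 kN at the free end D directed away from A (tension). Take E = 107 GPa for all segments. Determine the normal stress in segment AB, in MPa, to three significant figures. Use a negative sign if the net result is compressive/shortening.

25.3 MPa

Internal axial forces (sectioning from the free end, tension +): N_CD = 27.8 kN, N_BC = 8.1 kN, N_AB = 46.6 kN.
σ_AB = N_AB/A_AB = 46600/1840 = 25.33 MPa.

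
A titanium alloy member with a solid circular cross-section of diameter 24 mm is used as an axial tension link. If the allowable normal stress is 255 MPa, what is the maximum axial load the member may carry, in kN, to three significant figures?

A = 452.4 mm².
P_max = σ_allow · A = 255 · 452.4 = 115400 N = 115.4 kN.

115 kN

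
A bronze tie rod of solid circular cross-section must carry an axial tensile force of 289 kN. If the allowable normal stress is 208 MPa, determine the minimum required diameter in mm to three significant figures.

42.1 mm

Required area A ≥ P/σ_allow = 289000/208 = 1389 mm².
For a solid circular section, d ≥ √(4A/π) = 42.06 mm.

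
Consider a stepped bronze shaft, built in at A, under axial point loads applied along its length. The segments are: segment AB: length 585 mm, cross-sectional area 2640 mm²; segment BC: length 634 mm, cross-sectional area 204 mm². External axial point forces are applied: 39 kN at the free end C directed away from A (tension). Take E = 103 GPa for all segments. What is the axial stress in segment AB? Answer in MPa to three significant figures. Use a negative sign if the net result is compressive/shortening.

14.8 MPa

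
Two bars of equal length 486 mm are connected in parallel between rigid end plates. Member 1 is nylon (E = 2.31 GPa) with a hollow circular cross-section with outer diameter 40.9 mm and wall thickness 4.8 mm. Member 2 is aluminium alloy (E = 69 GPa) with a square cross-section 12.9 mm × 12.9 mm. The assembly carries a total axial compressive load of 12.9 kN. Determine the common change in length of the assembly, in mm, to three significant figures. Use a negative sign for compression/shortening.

A_1 = 544.4 mm².
A_2 = 166.4 mm².
Equal strain + equilibrium ⇒ each member carries load in proportion to AE: A₁E₁ = 1258000 N, A₂E₂ = 11480000 N, ΣAE = 12740000 N.
δ = PL/ΣAE = -12900·486/12740000 = -0.4921 mm.

-0.492 mm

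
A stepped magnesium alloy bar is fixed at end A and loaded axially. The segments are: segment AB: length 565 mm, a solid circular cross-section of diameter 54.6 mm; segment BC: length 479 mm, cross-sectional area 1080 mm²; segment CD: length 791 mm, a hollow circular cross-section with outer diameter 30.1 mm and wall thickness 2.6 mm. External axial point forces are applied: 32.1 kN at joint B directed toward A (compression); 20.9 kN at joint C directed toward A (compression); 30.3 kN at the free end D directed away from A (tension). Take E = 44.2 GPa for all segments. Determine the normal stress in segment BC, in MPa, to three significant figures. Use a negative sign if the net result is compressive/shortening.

8.70 MPa

Internal axial forces (sectioning from the free end, tension +): N_CD = 30.3 kN, N_BC = 9.4 kN, N_AB = -22.7 kN.
σ_BC = N_BC/A_BC = 9400/1080 = 8.704 MPa.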